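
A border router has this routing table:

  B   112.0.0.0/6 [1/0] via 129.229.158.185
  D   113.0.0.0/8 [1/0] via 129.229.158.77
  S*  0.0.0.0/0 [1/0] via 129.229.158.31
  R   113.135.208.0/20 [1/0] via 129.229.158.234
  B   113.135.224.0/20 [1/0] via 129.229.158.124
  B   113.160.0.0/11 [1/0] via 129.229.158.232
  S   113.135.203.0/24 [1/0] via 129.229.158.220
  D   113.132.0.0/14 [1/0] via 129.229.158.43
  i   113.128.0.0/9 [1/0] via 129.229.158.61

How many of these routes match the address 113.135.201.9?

5

Prefixes containing 113.135.201.9:
  0.0.0.0/0 (default, matches everything)
  112.0.0.0/6 (112.0.0.0 - 115.255.255.255)
  113.0.0.0/8 (113.0.0.0 - 113.255.255.255)
  113.128.0.0/9 (113.128.0.0 - 113.255.255.255)
  113.132.0.0/14 (113.132.0.0 - 113.135.255.255)
Total matching entries: 5.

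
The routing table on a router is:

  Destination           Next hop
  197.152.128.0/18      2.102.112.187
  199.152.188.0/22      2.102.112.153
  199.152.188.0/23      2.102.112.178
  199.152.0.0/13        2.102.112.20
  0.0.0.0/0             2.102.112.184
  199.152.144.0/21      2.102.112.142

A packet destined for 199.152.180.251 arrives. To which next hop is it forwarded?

Routes whose prefix contains 199.152.180.251:
  0.0.0.0/0 (default, matches everything) -> 2.102.112.184
  199.152.0.0/13 (199.152.0.0 - 199.159.255.255) -> 2.102.112.20
More-specific entries that do NOT match:
  199.152.188.0/23 (199.152.188.0 - 199.152.189.255) does not contain 199.152.180.251
  199.152.188.0/22 (199.152.188.0 - 199.152.191.255) does not contain 199.152.180.251
  199.152.144.0/21 (199.152.144.0 - 199.152.151.255) does not contain 199.152.180.251
  197.152.128.0/18 (197.152.128.0 - 197.152.191.255) does not contain 199.152.180.251
Longest matching prefix is /13 -> next hop 2.102.112.20.

2.102.112.20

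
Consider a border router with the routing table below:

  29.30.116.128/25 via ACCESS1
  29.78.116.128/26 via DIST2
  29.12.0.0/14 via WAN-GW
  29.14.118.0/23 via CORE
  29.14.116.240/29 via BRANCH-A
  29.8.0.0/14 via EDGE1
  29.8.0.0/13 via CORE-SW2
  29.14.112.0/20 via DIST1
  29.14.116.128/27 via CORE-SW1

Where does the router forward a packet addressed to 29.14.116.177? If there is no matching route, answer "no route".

DIST1

Routes whose prefix contains 29.14.116.177:
  29.8.0.0/13 (29.8.0.0 - 29.15.255.255) -> CORE-SW2
  29.12.0.0/14 (29.12.0.0 - 29.15.255.255) -> WAN-GW
  29.14.112.0/20 (29.14.112.0 - 29.14.127.255) -> DIST1
More-specific entries that do NOT match:
  29.14.116.240/29 (29.14.116.240 - 29.14.116.247) does not contain 29.14.116.177
  29.14.116.128/27 (29.14.116.128 - 29.14.116.159) does not contain 29.14.116.177
  29.78.116.128/26 (29.78.116.128 - 29.78.116.191) does not contain 29.14.116.177
  29.30.116.128/25 (29.30.116.128 - 29.30.116.255) does not contain 29.14.116.177
  29.14.118.0/23 (29.14.118.0 - 29.14.119.255) does not contain 29.14.116.177
Longest matching prefix is /20 -> next hop DIST1.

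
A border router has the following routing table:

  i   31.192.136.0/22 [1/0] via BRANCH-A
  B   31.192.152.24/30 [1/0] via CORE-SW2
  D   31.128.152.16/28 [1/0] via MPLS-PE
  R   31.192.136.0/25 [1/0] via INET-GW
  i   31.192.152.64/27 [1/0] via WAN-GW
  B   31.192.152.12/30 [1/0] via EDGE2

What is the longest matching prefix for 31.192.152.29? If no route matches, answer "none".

31.192.152.29 is outside every listed prefix and there is no default route.

none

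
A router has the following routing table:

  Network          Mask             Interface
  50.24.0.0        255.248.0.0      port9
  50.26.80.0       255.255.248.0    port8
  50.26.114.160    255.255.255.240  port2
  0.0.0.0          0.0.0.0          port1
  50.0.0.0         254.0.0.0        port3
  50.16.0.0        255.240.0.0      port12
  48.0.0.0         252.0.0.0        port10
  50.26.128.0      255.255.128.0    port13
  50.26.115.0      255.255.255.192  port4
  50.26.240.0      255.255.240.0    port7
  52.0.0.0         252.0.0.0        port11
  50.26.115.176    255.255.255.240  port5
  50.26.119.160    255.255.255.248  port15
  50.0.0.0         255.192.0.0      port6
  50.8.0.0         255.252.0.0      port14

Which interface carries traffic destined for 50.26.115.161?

port9

Routes whose prefix contains 50.26.115.161:
  0.0.0.0/0 (default, matches everything) -> port1
  48.0.0.0/6 (48.0.0.0 - 51.255.255.255) -> port10
  50.0.0.0/7 (50.0.0.0 - 51.255.255.255) -> port3
  50.0.0.0/10 (50.0.0.0 - 50.63.255.255) -> port6
  50.16.0.0/12 (50.16.0.0 - 50.31.255.255) -> port12
  50.24.0.0/13 (50.24.0.0 - 50.31.255.255) -> port9
More-specific entries that do NOT match:
  50.26.119.160/29 (50.26.119.160 - 50.26.119.167) does not contain 50.26.115.161
  50.26.114.160/28 (50.26.114.160 - 50.26.114.175) does not contain 50.26.115.161
  50.26.115.176/28 (50.26.115.176 - 50.26.115.191) does not contain 50.26.115.161
  50.26.115.0/26 (50.26.115.0 - 50.26.115.63) does not contain 50.26.115.161
  50.26.80.0/21 (50.26.80.0 - 50.26.87.255) does not contain 50.26.115.161
  50.26.240.0/20 (50.26.240.0 - 50.26.255.255) does not contain 50.26.115.161
  50.26.128.0/17 (50.26.128.0 - 50.26.255.255) does not contain 50.26.115.161
  50.8.0.0/14 (50.8.0.0 - 50.11.255.255) does not contain 50.26.115.161
Longest matching prefix is /13 -> interface port9.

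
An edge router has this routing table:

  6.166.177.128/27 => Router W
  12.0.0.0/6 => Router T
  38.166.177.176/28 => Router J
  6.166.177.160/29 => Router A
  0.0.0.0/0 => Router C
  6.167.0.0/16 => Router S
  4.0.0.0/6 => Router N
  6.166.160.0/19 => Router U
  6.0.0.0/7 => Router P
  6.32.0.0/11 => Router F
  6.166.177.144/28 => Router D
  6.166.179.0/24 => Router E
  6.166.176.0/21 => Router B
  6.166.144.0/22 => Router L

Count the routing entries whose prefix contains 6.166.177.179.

5

Prefixes containing 6.166.177.179:
  0.0.0.0/0 (default, matches everything)
  4.0.0.0/6 (4.0.0.0 - 7.255.255.255)
  6.0.0.0/7 (6.0.0.0 - 7.255.255.255)
  6.166.160.0/19 (6.166.160.0 - 6.166.191.255)
  6.166.176.0/21 (6.166.176.0 - 6.166.183.255)
Total matching entries: 5.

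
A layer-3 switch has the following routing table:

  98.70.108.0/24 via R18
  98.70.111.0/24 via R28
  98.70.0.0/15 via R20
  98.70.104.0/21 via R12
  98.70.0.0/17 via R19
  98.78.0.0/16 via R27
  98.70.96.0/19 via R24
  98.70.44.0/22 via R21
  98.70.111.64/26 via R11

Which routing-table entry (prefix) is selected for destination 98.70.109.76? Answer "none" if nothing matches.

Entries matching 98.70.109.76:
  98.70.0.0/15 (98.70.0.0 - 98.71.255.255)
  98.70.0.0/17 (98.70.0.0 - 98.70.127.255)
  98.70.96.0/19 (98.70.96.0 - 98.70.127.255)
  98.70.104.0/21 (98.70.104.0 - 98.70.111.255)
Most specific is 98.70.104.0/21.

98.70.104.0/21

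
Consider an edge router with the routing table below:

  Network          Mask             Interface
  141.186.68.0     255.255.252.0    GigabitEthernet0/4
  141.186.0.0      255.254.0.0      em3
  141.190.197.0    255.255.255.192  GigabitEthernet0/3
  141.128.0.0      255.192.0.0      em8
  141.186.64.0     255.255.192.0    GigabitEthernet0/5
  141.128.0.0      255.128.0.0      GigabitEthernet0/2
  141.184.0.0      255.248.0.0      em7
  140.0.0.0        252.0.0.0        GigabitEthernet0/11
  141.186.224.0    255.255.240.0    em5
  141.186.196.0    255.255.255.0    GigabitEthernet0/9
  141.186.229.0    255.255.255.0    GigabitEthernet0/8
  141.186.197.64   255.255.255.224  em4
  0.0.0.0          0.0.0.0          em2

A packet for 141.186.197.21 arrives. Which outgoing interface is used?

em3

Routes whose prefix contains 141.186.197.21:
  0.0.0.0/0 (default, matches everything) -> em2
  140.0.0.0/6 (140.0.0.0 - 143.255.255.255) -> GigabitEthernet0/11
  141.128.0.0/9 (141.128.0.0 - 141.255.255.255) -> GigabitEthernet0/2
  141.128.0.0/10 (141.128.0.0 - 141.191.255.255) -> em8
  141.184.0.0/13 (141.184.0.0 - 141.191.255.255) -> em7
  141.186.0.0/15 (141.186.0.0 - 141.187.255.255) -> em3
More-specific entries that do NOT match:
  141.186.197.64/27 (141.186.197.64 - 141.186.197.95) does not contain 141.186.197.21
  141.190.197.0/26 (141.190.197.0 - 141.190.197.63) does not contain 141.186.197.21
  141.186.196.0/24 (141.186.196.0 - 141.186.196.255) does not contain 141.186.197.21
  141.186.229.0/24 (141.186.229.0 - 141.186.229.255) does not contain 141.186.197.21
  141.186.68.0/22 (141.186.68.0 - 141.186.71.255) does not contain 141.186.197.21
  141.186.224.0/20 (141.186.224.0 - 141.186.239.255) does not contain 141.186.197.21
  141.186.64.0/18 (141.186.64.0 - 141.186.127.255) does not contain 141.186.197.21
Longest matching prefix is /15 -> interface em3.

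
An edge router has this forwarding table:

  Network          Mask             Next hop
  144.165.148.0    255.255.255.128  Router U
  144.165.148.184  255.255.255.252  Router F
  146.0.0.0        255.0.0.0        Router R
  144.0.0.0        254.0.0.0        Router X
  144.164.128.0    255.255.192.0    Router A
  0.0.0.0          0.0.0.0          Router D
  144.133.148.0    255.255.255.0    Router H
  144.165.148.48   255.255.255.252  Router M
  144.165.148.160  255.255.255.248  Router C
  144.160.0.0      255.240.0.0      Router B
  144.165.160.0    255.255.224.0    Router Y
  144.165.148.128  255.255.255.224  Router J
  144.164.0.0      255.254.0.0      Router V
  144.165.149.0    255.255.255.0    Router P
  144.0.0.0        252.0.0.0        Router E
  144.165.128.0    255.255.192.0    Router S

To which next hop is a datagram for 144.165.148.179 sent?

Router S

Routes whose prefix contains 144.165.148.179:
  0.0.0.0/0 (default, matches everything) -> Router D
  144.0.0.0/6 (144.0.0.0 - 147.255.255.255) -> Router E
  144.0.0.0/7 (144.0.0.0 - 145.255.255.255) -> Router X
  144.160.0.0/12 (144.160.0.0 - 144.175.255.255) -> Router B
  144.164.0.0/15 (144.164.0.0 - 144.165.255.255) -> Router V
  144.165.128.0/18 (144.165.128.0 - 144.165.191.255) -> Router S
More-specific entries that do NOT match:
  144.165.148.184/30 (144.165.148.184 - 144.165.148.187) does not contain 144.165.148.179
  144.165.148.48/30 (144.165.148.48 - 144.165.148.51) does not contain 144.165.148.179
  144.165.148.160/29 (144.165.148.160 - 144.165.148.167) does not contain 144.165.148.179
  144.165.148.128/27 (144.165.148.128 - 144.165.148.159) does not contain 144.165.148.179
  144.165.148.0/25 (144.165.148.0 - 144.165.148.127) does not contain 144.165.148.179
  144.133.148.0/24 (144.133.148.0 - 144.133.148.255) does not contain 144.165.148.179
  144.165.149.0/24 (144.165.149.0 - 144.165.149.255) does not contain 144.165.148.179
  144.165.160.0/19 (144.165.160.0 - 144.165.191.255) does not contain 144.165.148.179
Longest matching prefix is /18 -> next hop Router S.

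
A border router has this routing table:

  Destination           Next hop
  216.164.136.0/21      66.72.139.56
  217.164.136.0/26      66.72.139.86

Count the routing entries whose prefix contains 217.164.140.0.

0

No listed prefix contains 217.164.140.0.
Total matching entries: 0.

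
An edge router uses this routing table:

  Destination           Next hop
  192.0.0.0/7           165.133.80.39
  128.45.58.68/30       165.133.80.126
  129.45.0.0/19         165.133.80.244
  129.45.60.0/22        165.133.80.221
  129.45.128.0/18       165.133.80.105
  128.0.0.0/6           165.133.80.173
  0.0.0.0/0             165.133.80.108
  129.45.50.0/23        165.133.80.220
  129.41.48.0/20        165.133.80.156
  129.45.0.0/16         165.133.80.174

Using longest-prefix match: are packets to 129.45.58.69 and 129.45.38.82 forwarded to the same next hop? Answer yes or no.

129.45.58.69: longest match 129.45.0.0/16 -> 165.133.80.174
129.45.38.82: longest match 129.45.0.0/16 -> 165.133.80.174

yes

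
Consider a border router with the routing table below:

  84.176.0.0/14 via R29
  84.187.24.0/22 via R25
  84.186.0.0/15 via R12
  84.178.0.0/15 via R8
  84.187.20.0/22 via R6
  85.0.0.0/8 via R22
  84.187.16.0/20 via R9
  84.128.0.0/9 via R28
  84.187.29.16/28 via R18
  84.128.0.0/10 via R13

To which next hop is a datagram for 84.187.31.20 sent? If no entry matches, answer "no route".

R9

Routes whose prefix contains 84.187.31.20:
  84.128.0.0/9 (84.128.0.0 - 84.255.255.255) -> R28
  84.128.0.0/10 (84.128.0.0 - 84.191.255.255) -> R13
  84.186.0.0/15 (84.186.0.0 - 84.187.255.255) -> R12
  84.187.16.0/20 (84.187.16.0 - 84.187.31.255) -> R9
More-specific entries that do NOT match:
  84.187.29.16/28 (84.187.29.16 - 84.187.29.31) does not contain 84.187.31.20
  84.187.24.0/22 (84.187.24.0 - 84.187.27.255) does not contain 84.187.31.20
  84.187.20.0/22 (84.187.20.0 - 84.187.23.255) does not contain 84.187.31.20
Longest matching prefix is /20 -> next hop R9.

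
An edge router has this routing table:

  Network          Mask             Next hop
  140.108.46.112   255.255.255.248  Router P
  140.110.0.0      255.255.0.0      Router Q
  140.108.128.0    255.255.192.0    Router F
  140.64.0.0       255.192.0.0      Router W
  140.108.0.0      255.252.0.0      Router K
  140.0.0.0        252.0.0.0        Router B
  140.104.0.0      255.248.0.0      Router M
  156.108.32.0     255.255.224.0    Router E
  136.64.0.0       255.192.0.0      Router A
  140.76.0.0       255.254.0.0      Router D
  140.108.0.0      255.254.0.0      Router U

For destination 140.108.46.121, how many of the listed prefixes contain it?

Prefixes containing 140.108.46.121:
  140.0.0.0/6 (140.0.0.0 - 143.255.255.255)
  140.64.0.0/10 (140.64.0.0 - 140.127.255.255)
  140.104.0.0/13 (140.104.0.0 - 140.111.255.255)
  140.108.0.0/14 (140.108.0.0 - 140.111.255.255)
  140.108.0.0/15 (140.108.0.0 - 140.109.255.255)
Total matching entries: 5.

5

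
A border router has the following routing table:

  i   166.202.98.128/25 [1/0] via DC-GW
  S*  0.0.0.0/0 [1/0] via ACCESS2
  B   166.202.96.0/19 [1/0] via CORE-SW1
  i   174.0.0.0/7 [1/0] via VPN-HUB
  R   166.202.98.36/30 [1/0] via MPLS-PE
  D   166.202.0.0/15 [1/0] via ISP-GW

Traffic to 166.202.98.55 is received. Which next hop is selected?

Routes whose prefix contains 166.202.98.55:
  0.0.0.0/0 (default, matches everything) -> ACCESS2
  166.202.0.0/15 (166.202.0.0 - 166.203.255.255) -> ISP-GW
  166.202.96.0/19 (166.202.96.0 - 166.202.127.255) -> CORE-SW1
More-specific entries that do NOT match:
  166.202.98.36/30 (166.202.98.36 - 166.202.98.39) does not contain 166.202.98.55
  166.202.98.128/25 (166.202.98.128 - 166.202.98.255) does not contain 166.202.98.55
Longest matching prefix is /19 -> next hop CORE-SW1.

CORE-SW1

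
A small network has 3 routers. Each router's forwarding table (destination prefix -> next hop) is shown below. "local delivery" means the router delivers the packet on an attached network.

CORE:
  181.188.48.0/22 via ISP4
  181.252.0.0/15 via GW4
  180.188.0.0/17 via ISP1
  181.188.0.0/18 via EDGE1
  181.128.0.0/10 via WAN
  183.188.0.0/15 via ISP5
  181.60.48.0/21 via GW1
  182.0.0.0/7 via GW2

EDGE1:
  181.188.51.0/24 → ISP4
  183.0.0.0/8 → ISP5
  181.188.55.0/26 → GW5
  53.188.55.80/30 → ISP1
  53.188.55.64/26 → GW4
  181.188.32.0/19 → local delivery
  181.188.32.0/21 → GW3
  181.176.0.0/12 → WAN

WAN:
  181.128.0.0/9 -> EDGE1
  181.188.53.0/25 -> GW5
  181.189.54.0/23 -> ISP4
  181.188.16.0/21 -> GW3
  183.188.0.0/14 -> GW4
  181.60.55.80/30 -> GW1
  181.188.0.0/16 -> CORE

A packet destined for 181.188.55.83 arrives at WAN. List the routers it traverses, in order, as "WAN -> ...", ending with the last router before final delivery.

WAN -> CORE -> EDGE1

At WAN: longest match for 181.188.55.83 is 181.188.0.0/16 -> CORE
At CORE: longest match for 181.188.55.83 is 181.188.0.0/18 -> EDGE1
At EDGE1: longest match for 181.188.55.83 is 181.188.32.0/19 -> local delivery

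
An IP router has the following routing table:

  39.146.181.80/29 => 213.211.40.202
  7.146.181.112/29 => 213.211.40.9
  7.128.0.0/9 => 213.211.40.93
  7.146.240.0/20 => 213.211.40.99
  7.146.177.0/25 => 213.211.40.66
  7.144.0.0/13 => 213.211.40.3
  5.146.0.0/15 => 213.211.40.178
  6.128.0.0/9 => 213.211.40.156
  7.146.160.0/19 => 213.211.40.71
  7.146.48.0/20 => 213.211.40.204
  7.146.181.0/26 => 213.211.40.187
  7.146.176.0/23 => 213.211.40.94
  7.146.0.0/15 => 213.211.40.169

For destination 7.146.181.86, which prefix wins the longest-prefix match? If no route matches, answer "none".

7.146.160.0/19

Entries matching 7.146.181.86:
  7.128.0.0/9 (7.128.0.0 - 7.255.255.255)
  7.144.0.0/13 (7.144.0.0 - 7.151.255.255)
  7.146.0.0/15 (7.146.0.0 - 7.147.255.255)
  7.146.160.0/19 (7.146.160.0 - 7.146.191.255)
Most specific is 7.146.160.0/19.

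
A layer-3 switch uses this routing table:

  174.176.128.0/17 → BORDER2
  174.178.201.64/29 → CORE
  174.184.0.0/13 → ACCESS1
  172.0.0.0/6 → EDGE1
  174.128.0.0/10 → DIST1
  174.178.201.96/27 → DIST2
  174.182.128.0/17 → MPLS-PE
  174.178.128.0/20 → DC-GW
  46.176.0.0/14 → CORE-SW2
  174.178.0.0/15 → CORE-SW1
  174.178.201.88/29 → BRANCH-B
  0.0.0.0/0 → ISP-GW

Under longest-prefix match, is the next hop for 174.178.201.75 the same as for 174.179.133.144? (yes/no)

yes

174.178.201.75: longest match 174.178.0.0/15 -> CORE-SW1
174.179.133.144: longest match 174.178.0.0/15 -> CORE-SW1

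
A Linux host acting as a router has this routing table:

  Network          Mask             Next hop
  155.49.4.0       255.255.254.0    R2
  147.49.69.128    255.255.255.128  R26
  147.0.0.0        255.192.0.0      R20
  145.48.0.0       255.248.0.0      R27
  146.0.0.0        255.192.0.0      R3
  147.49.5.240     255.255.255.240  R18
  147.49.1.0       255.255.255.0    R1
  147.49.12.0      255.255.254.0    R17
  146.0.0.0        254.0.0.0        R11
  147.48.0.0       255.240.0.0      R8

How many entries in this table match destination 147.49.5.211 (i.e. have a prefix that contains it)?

3

Prefixes containing 147.49.5.211:
  146.0.0.0/7 (146.0.0.0 - 147.255.255.255)
  147.0.0.0/10 (147.0.0.0 - 147.63.255.255)
  147.48.0.0/12 (147.48.0.0 - 147.63.255.255)
Total matching entries: 3.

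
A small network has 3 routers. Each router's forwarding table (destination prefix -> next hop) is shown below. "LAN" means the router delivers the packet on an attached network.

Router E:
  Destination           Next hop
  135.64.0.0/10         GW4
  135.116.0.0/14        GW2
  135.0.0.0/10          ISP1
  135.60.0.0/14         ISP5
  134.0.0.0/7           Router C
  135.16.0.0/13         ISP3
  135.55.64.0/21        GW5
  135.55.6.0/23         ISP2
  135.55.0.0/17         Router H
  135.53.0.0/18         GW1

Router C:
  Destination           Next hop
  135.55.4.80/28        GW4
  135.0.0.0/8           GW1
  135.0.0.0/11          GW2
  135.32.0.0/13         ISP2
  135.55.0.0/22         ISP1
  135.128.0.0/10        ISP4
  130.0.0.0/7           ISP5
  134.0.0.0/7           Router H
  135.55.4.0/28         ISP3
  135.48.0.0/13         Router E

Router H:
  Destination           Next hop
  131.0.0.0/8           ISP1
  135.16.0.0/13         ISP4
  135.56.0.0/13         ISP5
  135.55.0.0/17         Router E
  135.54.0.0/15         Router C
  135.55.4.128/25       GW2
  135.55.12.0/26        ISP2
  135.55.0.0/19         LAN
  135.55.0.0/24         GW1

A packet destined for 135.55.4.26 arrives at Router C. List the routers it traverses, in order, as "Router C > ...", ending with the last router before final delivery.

Router C > Router E > Router H

At Router C: longest match for 135.55.4.26 is 135.48.0.0/13 -> Router E
At Router E: longest match for 135.55.4.26 is 135.55.0.0/17 -> Router H
At Router H: longest match for 135.55.4.26 is 135.55.0.0/19 -> LAN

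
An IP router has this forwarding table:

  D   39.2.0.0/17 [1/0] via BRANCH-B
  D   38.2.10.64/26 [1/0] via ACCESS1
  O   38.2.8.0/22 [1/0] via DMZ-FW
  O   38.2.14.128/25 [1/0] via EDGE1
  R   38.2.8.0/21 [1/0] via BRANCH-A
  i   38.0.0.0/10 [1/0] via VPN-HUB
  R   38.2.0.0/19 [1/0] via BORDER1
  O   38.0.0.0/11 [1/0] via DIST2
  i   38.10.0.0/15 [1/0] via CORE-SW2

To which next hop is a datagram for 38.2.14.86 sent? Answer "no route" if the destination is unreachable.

BRANCH-A

Routes whose prefix contains 38.2.14.86:
  38.0.0.0/10 (38.0.0.0 - 38.63.255.255) -> VPN-HUB
  38.0.0.0/11 (38.0.0.0 - 38.31.255.255) -> DIST2
  38.2.0.0/19 (38.2.0.0 - 38.2.31.255) -> BORDER1
  38.2.8.0/21 (38.2.8.0 - 38.2.15.255) -> BRANCH-A
More-specific entries that do NOT match:
  38.2.10.64/26 (38.2.10.64 - 38.2.10.127) does not contain 38.2.14.86
  38.2.14.128/25 (38.2.14.128 - 38.2.14.255) does not contain 38.2.14.86
  38.2.8.0/22 (38.2.8.0 - 38.2.11.255) does not contain 38.2.14.86
Longest matching prefix is /21 -> next hop BRANCH-A.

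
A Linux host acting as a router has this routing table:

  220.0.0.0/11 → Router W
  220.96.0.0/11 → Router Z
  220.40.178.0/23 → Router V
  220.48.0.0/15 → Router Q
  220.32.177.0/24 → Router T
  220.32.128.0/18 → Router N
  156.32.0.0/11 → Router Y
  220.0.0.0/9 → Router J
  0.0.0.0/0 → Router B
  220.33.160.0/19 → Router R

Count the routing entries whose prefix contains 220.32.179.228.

Prefixes containing 220.32.179.228:
  0.0.0.0/0 (default, matches everything)
  220.0.0.0/9 (220.0.0.0 - 220.127.255.255)
  220.32.128.0/18 (220.32.128.0 - 220.32.191.255)
Total matching entries: 3.

3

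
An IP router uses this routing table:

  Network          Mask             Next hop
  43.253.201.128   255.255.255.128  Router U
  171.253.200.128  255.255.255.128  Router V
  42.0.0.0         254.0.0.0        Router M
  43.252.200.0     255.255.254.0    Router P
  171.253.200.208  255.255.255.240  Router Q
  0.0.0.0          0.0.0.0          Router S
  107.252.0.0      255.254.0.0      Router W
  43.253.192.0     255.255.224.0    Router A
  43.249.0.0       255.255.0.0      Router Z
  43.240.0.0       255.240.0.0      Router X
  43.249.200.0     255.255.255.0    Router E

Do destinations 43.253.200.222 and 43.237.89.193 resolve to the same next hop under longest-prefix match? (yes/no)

43.253.200.222: longest match 43.253.192.0/19 -> Router A
43.237.89.193: longest match 42.0.0.0/7 -> Router M

no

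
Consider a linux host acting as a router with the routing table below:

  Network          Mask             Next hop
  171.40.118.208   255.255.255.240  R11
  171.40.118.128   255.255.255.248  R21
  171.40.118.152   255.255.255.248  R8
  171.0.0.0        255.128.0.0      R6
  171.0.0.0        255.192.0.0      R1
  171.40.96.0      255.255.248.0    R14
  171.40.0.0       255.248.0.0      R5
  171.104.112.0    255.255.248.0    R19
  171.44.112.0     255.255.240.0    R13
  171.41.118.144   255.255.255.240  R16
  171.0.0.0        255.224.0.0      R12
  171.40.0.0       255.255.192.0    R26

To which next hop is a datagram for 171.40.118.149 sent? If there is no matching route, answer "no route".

Routes whose prefix contains 171.40.118.149:
  171.0.0.0/9 (171.0.0.0 - 171.127.255.255) -> R6
  171.0.0.0/10 (171.0.0.0 - 171.63.255.255) -> R1
  171.40.0.0/13 (171.40.0.0 - 171.47.255.255) -> R5
More-specific entries that do NOT match:
  171.40.118.128/29 (171.40.118.128 - 171.40.118.135) does not contain 171.40.118.149
  171.40.118.152/29 (171.40.118.152 - 171.40.118.159) does not contain 171.40.118.149
  171.40.118.208/28 (171.40.118.208 - 171.40.118.223) does not contain 171.40.118.149
  171.41.118.144/28 (171.41.118.144 - 171.41.118.159) does not contain 171.40.118.149
  171.40.96.0/21 (171.40.96.0 - 171.40.103.255) does not contain 171.40.118.149
  171.104.112.0/21 (171.104.112.0 - 171.104.119.255) does not contain 171.40.118.149
  171.44.112.0/20 (171.44.112.0 - 171.44.127.255) does not contain 171.40.118.149
  171.40.0.0/18 (171.40.0.0 - 171.40.63.255) does not contain 171.40.118.149
Longest matching prefix is /13 -> next hop R5.

R5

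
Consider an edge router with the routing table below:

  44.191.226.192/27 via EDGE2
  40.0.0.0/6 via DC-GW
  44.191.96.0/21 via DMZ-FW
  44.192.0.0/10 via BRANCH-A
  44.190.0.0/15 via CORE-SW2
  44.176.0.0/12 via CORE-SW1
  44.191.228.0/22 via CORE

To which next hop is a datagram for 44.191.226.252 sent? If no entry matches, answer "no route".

Routes whose prefix contains 44.191.226.252:
  44.176.0.0/12 (44.176.0.0 - 44.191.255.255) -> CORE-SW1
  44.190.0.0/15 (44.190.0.0 - 44.191.255.255) -> CORE-SW2
More-specific entries that do NOT match:
  44.191.226.192/27 (44.191.226.192 - 44.191.226.223) does not contain 44.191.226.252
  44.191.228.0/22 (44.191.228.0 - 44.191.231.255) does not contain 44.191.226.252
  44.191.96.0/21 (44.191.96.0 - 44.191.103.255) does not contain 44.191.226.252
Longest matching prefix is /15 -> next hop CORE-SW2.

CORE-SW2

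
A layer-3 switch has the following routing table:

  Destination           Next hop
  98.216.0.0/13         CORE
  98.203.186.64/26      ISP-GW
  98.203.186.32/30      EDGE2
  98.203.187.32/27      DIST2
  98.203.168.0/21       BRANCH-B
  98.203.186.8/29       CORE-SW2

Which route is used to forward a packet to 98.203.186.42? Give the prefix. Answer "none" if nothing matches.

98.203.186.42 is outside every listed prefix and there is no default route.

none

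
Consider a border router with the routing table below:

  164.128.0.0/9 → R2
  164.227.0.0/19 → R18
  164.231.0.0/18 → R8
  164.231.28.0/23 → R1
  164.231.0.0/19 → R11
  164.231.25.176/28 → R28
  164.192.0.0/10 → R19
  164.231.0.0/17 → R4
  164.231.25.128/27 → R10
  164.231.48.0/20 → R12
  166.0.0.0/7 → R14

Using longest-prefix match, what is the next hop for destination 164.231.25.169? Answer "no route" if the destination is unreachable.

R11

Routes whose prefix contains 164.231.25.169:
  164.128.0.0/9 (164.128.0.0 - 164.255.255.255) -> R2
  164.192.0.0/10 (164.192.0.0 - 164.255.255.255) -> R19
  164.231.0.0/17 (164.231.0.0 - 164.231.127.255) -> R4
  164.231.0.0/18 (164.231.0.0 - 164.231.63.255) -> R8
  164.231.0.0/19 (164.231.0.0 - 164.231.31.255) -> R11
More-specific entries that do NOT match:
  164.231.25.176/28 (164.231.25.176 - 164.231.25.191) does not contain 164.231.25.169
  164.231.25.128/27 (164.231.25.128 - 164.231.25.159) does not contain 164.231.25.169
  164.231.28.0/23 (164.231.28.0 - 164.231.29.255) does not contain 164.231.25.169
  164.231.48.0/20 (164.231.48.0 - 164.231.63.255) does not contain 164.231.25.169
Longest matching prefix is /19 -> next hop R11.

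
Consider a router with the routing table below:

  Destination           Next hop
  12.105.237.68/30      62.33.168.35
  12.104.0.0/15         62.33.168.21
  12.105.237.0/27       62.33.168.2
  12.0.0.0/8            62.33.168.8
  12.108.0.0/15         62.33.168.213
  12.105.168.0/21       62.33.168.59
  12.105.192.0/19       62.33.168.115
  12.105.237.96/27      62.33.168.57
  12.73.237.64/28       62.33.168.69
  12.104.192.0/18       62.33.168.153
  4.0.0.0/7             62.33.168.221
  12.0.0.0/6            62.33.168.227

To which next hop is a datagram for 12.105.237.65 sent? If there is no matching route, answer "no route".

Routes whose prefix contains 12.105.237.65:
  12.0.0.0/6 (12.0.0.0 - 15.255.255.255) -> 62.33.168.227
  12.0.0.0/8 (12.0.0.0 - 12.255.255.255) -> 62.33.168.8
  12.104.0.0/15 (12.104.0.0 - 12.105.255.255) -> 62.33.168.21
More-specific entries that do NOT match:
  12.105.237.68/30 (12.105.237.68 - 12.105.237.71) does not contain 12.105.237.65
  12.73.237.64/28 (12.73.237.64 - 12.73.237.79) does not contain 12.105.237.65
  12.105.237.0/27 (12.105.237.0 - 12.105.237.31) does not contain 12.105.237.65
  12.105.237.96/27 (12.105.237.96 - 12.105.237.127) does not contain 12.105.237.65
  12.105.168.0/21 (12.105.168.0 - 12.105.175.255) does not contain 12.105.237.65
  12.105.192.0/19 (12.105.192.0 - 12.105.223.255) does not contain 12.105.237.65
  12.104.192.0/18 (12.104.192.0 - 12.104.255.255) does not contain 12.105.237.65
Longest matching prefix is /15 -> next hop 62.33.168.21.

62.33.168.21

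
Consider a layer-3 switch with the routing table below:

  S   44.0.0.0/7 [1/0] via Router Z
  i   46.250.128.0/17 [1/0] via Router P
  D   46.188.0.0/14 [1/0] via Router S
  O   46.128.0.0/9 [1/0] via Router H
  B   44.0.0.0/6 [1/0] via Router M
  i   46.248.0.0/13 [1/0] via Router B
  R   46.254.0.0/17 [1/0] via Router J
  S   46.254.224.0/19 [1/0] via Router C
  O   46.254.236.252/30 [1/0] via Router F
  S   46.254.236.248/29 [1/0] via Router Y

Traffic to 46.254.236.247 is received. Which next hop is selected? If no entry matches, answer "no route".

Router C

Routes whose prefix contains 46.254.236.247:
  44.0.0.0/6 (44.0.0.0 - 47.255.255.255) -> Router M
  46.128.0.0/9 (46.128.0.0 - 46.255.255.255) -> Router H
  46.248.0.0/13 (46.248.0.0 - 46.255.255.255) -> Router B
  46.254.224.0/19 (46.254.224.0 - 46.254.255.255) -> Router C
More-specific entries that do NOT match:
  46.254.236.252/30 (46.254.236.252 - 46.254.236.255) does not contain 46.254.236.247
  46.254.236.248/29 (46.254.236.248 - 46.254.236.255) does not contain 46.254.236.247
Longest matching prefix is /19 -> next hop Router C.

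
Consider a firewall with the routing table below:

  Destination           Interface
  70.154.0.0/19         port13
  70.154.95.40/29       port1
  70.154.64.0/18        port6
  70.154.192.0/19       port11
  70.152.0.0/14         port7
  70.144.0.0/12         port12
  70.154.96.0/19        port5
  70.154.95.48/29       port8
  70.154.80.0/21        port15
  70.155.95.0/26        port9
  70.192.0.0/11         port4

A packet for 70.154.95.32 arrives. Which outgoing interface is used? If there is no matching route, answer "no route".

port6

Routes whose prefix contains 70.154.95.32:
  70.144.0.0/12 (70.144.0.0 - 70.159.255.255) -> port12
  70.152.0.0/14 (70.152.0.0 - 70.155.255.255) -> port7
  70.154.64.0/18 (70.154.64.0 - 70.154.127.255) -> port6
More-specific entries that do NOT match:
  70.154.95.40/29 (70.154.95.40 - 70.154.95.47) does not contain 70.154.95.32
  70.154.95.48/29 (70.154.95.48 - 70.154.95.55) does not contain 70.154.95.32
  70.155.95.0/26 (70.155.95.0 - 70.155.95.63) does not contain 70.154.95.32
  70.154.80.0/21 (70.154.80.0 - 70.154.87.255) does not contain 70.154.95.32
  70.154.0.0/19 (70.154.0.0 - 70.154.31.255) does not contain 70.154.95.32
  70.154.192.0/19 (70.154.192.0 - 70.154.223.255) does not contain 70.154.95.32
  70.154.96.0/19 (70.154.96.0 - 70.154.127.255) does not contain 70.154.95.32
Longest matching prefix is /18 -> interface port6.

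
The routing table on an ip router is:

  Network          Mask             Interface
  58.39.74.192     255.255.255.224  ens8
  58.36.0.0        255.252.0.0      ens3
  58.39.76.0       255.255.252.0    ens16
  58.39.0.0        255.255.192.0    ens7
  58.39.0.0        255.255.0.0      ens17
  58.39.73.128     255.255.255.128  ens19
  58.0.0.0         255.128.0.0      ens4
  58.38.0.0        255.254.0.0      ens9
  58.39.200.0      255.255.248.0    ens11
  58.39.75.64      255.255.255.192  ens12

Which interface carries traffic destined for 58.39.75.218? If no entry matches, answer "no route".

Routes whose prefix contains 58.39.75.218:
  58.0.0.0/9 (58.0.0.0 - 58.127.255.255) -> ens4
  58.36.0.0/14 (58.36.0.0 - 58.39.255.255) -> ens3
  58.38.0.0/15 (58.38.0.0 - 58.39.255.255) -> ens9
  58.39.0.0/16 (58.39.0.0 - 58.39.255.255) -> ens17
More-specific entries that do NOT match:
  58.39.74.192/27 (58.39.74.192 - 58.39.74.223) does not contain 58.39.75.218
  58.39.75.64/26 (58.39.75.64 - 58.39.75.127) does not contain 58.39.75.218
  58.39.73.128/25 (58.39.73.128 - 58.39.73.255) does not contain 58.39.75.218
  58.39.76.0/22 (58.39.76.0 - 58.39.79.255) does not contain 58.39.75.218
  58.39.200.0/21 (58.39.200.0 - 58.39.207.255) does not contain 58.39.75.218
  58.39.0.0/18 (58.39.0.0 - 58.39.63.255) does not contain 58.39.75.218
Longest matching prefix is /16 -> interface ens17.

ens17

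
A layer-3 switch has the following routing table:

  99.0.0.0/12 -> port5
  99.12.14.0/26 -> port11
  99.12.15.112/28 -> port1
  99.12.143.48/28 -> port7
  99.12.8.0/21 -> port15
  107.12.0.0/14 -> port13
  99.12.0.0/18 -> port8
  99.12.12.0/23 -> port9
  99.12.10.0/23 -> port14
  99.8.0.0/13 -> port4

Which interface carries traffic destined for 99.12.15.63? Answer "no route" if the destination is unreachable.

Routes whose prefix contains 99.12.15.63:
  99.0.0.0/12 (99.0.0.0 - 99.15.255.255) -> port5
  99.8.0.0/13 (99.8.0.0 - 99.15.255.255) -> port4
  99.12.0.0/18 (99.12.0.0 - 99.12.63.255) -> port8
  99.12.8.0/21 (99.12.8.0 - 99.12.15.255) -> port15
More-specific entries that do NOT match:
  99.12.15.112/28 (99.12.15.112 - 99.12.15.127) does not contain 99.12.15.63
  99.12.143.48/28 (99.12.143.48 - 99.12.143.63) does not contain 99.12.15.63
  99.12.14.0/26 (99.12.14.0 - 99.12.14.63) does not contain 99.12.15.63
  99.12.12.0/23 (99.12.12.0 - 99.12.13.255) does not contain 99.12.15.63
  99.12.10.0/23 (99.12.10.0 - 99.12.11.255) does not contain 99.12.15.63
Longest matching prefix is /21 -> interface port15.

port15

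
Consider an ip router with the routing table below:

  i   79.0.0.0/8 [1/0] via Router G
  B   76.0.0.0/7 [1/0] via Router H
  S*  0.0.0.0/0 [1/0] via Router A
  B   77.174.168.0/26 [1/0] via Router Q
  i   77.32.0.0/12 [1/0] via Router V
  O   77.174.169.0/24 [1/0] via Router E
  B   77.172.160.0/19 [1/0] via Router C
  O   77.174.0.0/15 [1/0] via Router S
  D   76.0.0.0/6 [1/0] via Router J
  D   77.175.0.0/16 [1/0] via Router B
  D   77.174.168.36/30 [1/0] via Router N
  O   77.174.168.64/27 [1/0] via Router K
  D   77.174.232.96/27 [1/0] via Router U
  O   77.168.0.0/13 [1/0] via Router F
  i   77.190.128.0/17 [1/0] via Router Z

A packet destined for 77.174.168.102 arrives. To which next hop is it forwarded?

Routes whose prefix contains 77.174.168.102:
  0.0.0.0/0 (default, matches everything) -> Router A
  76.0.0.0/6 (76.0.0.0 - 79.255.255.255) -> Router J
  76.0.0.0/7 (76.0.0.0 - 77.255.255.255) -> Router H
  77.168.0.0/13 (77.168.0.0 - 77.175.255.255) -> Router F
  77.174.0.0/15 (77.174.0.0 - 77.175.255.255) -> Router S
More-specific entries that do NOT match:
  77.174.168.36/30 (77.174.168.36 - 77.174.168.39) does not contain 77.174.168.102
  77.174.168.64/27 (77.174.168.64 - 77.174.168.95) does not contain 77.174.168.102
  77.174.232.96/27 (77.174.232.96 - 77.174.232.127) does not contain 77.174.168.102
  77.174.168.0/26 (77.174.168.0 - 77.174.168.63) does not contain 77.174.168.102
  77.174.169.0/24 (77.174.169.0 - 77.174.169.255) does not contain 77.174.168.102
  77.172.160.0/19 (77.172.160.0 - 77.172.191.255) does not contain 77.174.168.102
  77.190.128.0/17 (77.190.128.0 - 77.190.255.255) does not contain 77.174.168.102
  77.175.0.0/16 (77.175.0.0 - 77.175.255.255) does not contain 77.174.168.102
Longest matching prefix is /15 -> next hop Router S.

Router S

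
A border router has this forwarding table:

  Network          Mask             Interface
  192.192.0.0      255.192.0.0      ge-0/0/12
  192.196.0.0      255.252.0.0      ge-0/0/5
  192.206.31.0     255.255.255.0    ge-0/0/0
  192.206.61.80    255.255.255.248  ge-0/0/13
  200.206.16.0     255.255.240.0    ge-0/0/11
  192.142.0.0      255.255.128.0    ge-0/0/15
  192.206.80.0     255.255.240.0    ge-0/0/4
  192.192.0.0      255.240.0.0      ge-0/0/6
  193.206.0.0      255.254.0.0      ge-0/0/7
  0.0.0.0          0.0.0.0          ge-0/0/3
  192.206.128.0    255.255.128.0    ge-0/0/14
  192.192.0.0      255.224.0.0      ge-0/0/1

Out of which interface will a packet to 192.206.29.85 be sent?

Routes whose prefix contains 192.206.29.85:
  0.0.0.0/0 (default, matches everything) -> ge-0/0/3
  192.192.0.0/10 (192.192.0.0 - 192.255.255.255) -> ge-0/0/12
  192.192.0.0/11 (192.192.0.0 - 192.223.255.255) -> ge-0/0/1
  192.192.0.0/12 (192.192.0.0 - 192.207.255.255) -> ge-0/0/6
More-specific entries that do NOT match:
  192.206.61.80/29 (192.206.61.80 - 192.206.61.87) does not contain 192.206.29.85
  192.206.31.0/24 (192.206.31.0 - 192.206.31.255) does not contain 192.206.29.85
  200.206.16.0/20 (200.206.16.0 - 200.206.31.255) does not contain 192.206.29.85
  192.206.80.0/20 (192.206.80.0 - 192.206.95.255) does not contain 192.206.29.85
  192.142.0.0/17 (192.142.0.0 - 192.142.127.255) does not contain 192.206.29.85
  192.206.128.0/17 (192.206.128.0 - 192.206.255.255) does not contain 192.206.29.85
  193.206.0.0/15 (193.206.0.0 - 193.207.255.255) does not contain 192.206.29.85
  192.196.0.0/14 (192.196.0.0 - 192.199.255.255) does not contain 192.206.29.85
Longest matching prefix is /12 -> interface ge-0/0/6.

ge-0/0/6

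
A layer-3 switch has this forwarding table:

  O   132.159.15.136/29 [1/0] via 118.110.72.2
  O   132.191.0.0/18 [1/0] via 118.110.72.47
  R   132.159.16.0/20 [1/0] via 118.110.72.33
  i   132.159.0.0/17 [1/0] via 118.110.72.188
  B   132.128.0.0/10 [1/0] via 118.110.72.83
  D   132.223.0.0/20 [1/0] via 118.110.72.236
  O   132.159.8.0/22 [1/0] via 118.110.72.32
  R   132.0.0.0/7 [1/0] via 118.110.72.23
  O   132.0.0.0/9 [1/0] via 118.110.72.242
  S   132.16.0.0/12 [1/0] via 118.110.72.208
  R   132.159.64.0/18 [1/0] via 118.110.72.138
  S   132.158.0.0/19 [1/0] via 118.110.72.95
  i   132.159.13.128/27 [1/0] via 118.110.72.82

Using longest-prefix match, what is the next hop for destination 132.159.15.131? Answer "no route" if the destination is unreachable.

118.110.72.188

Routes whose prefix contains 132.159.15.131:
  132.0.0.0/7 (132.0.0.0 - 133.255.255.255) -> 118.110.72.23
  132.128.0.0/10 (132.128.0.0 - 132.191.255.255) -> 118.110.72.83
  132.159.0.0/17 (132.159.0.0 - 132.159.127.255) -> 118.110.72.188
More-specific entries that do NOT match:
  132.159.15.136/29 (132.159.15.136 - 132.159.15.143) does not contain 132.159.15.131
  132.159.13.128/27 (132.159.13.128 - 132.159.13.159) does not contain 132.159.15.131
  132.159.8.0/22 (132.159.8.0 - 132.159.11.255) does not contain 132.159.15.131
  132.159.16.0/20 (132.159.16.0 - 132.159.31.255) does not contain 132.159.15.131
  132.223.0.0/20 (132.223.0.0 - 132.223.15.255) does not contain 132.159.15.131
  132.158.0.0/19 (132.158.0.0 - 132.158.31.255) does not contain 132.159.15.131
  132.191.0.0/18 (132.191.0.0 - 132.191.63.255) does not contain 132.159.15.131
  132.159.64.0/18 (132.159.64.0 - 132.159.127.255) does not contain 132.159.15.131
Longest matching prefix is /17 -> next hop 118.110.72.188.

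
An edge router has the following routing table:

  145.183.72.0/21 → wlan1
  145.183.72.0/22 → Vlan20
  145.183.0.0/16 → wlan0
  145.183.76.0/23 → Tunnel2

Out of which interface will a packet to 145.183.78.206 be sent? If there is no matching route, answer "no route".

Routes whose prefix contains 145.183.78.206:
  145.183.0.0/16 (145.183.0.0 - 145.183.255.255) -> wlan0
  145.183.72.0/21 (145.183.72.0 - 145.183.79.255) -> wlan1
More-specific entries that do NOT match:
  145.183.76.0/23 (145.183.76.0 - 145.183.77.255) does not contain 145.183.78.206
  145.183.72.0/22 (145.183.72.0 - 145.183.75.255) does not contain 145.183.78.206
Longest matching prefix is /21 -> interface wlan1.

wlan1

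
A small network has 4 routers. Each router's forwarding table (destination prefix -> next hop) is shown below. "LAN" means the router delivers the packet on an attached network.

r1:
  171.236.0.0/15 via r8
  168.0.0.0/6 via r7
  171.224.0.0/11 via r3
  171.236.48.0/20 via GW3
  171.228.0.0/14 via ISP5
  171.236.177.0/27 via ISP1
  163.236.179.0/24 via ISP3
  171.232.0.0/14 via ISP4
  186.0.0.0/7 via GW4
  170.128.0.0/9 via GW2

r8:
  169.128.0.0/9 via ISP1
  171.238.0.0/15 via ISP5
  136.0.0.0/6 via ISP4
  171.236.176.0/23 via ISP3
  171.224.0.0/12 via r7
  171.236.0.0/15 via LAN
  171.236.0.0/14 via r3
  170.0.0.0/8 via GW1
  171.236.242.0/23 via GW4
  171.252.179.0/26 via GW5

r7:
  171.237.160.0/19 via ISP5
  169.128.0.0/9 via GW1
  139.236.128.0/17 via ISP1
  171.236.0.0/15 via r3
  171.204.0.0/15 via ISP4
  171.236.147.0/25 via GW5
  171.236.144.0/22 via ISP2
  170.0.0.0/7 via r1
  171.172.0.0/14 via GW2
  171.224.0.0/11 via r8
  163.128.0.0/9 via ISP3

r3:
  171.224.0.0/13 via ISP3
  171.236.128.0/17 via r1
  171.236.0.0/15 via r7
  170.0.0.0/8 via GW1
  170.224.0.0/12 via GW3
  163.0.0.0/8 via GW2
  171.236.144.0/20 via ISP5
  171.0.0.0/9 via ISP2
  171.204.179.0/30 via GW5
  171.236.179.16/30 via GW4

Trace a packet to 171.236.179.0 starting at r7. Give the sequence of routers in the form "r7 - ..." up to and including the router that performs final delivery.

r7 - r3 - r1 - r8

At r7: longest match for 171.236.179.0 is 171.236.0.0/15 -> r3
At r3: longest match for 171.236.179.0 is 171.236.128.0/17 -> r1
At r1: longest match for 171.236.179.0 is 171.236.0.0/15 -> r8
At r8: longest match for 171.236.179.0 is 171.236.0.0/15 -> LAN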